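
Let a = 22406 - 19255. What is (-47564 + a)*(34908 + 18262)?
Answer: -2361439210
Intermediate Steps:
a = 3151
(-47564 + a)*(34908 + 18262) = (-47564 + 3151)*(34908 + 18262) = -44413*53170 = -2361439210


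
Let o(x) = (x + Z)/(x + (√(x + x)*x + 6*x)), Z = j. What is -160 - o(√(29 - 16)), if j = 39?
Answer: (-39 - 1121*√13 - 160*√2*13^(¾))/(7*√13 + √2*13^(¾)) ≈ -161.22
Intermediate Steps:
Z = 39
o(x) = (39 + x)/(7*x + √2*x^(3/2)) (o(x) = (x + 39)/(x + (√(x + x)*x + 6*x)) = (39 + x)/(x + (√(2*x)*x + 6*x)) = (39 + x)/(x + ((√2*√x)*x + 6*x)) = (39 + x)/(x + (√2*x^(3/2) + 6*x)) = (39 + x)/(x + (6*x + √2*x^(3/2))) = (39 + x)/(7*x + √2*x^(3/2)))
-160 - o(√(29 - 16)) = -160 - (39 + √(29 - 16))/(7*√(29 - 16) + √2*(√(29 - 16))^(3/2)) = -160 - (39 + √13)/(7*√13 + √2*(√13)^(3/2)) = -160 - (39 + √13)/(7*√13 + √2*13^(¾))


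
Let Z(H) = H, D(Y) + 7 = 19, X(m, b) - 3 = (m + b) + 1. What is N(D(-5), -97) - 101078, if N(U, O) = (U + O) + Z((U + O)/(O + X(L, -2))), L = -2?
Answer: -9812726/97 ≈ -1.0116e+5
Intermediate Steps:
X(m, b) = 4 + b + m (X(m, b) = 3 + ((m + b) + 1) = 3 + ((b + m) + 1) = 3 + (1 + b + m) = 4 + b + m)
D(Y) = 12 (D(Y) = -7 + 19 = 12)
N(U, O) = O + U + (O + U)/O (N(U, O) = (U + O) + (U + O)/(O + (4 - 2 - 2)) = (O + U) + (O + U)/(O + 0) = (O + U) + (O + U)/O = O + U + (O + U)/O)
N(D(-5), -97) - 101078 = (1 - 97 + 12 + 12/(-97)) - 101078 = (1 - 97 + 12 + 12*(-1/97)) - 101078 = (1 - 97 + 12 - 12/97) - 101078 = -8160/97 - 101078 = -9812726/97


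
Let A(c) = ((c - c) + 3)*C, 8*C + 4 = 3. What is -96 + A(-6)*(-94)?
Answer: -243/4 ≈ -60.750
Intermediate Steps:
C = -⅛ (C = -½ + (⅛)*3 = -½ + 3/8 = -⅛ ≈ -0.12500)
A(c) = -3/8 (A(c) = ((c - c) + 3)*(-⅛) = (0 + 3)*(-⅛) = 3*(-⅛) = -3/8)
-96 + A(-6)*(-94) = -96 - 3/8*(-94) = -96 + 141/4 = -243/4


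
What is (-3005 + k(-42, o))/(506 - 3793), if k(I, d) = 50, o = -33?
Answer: 2955/3287 ≈ 0.89900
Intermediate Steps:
(-3005 + k(-42, o))/(506 - 3793) = (-3005 + 50)/(506 - 3793) = -2955/(-3287) = -2955*(-1/3287) = 2955/3287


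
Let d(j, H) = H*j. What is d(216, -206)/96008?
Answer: -5562/12001 ≈ -0.46346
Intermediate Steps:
d(216, -206)/96008 = -206*216/96008 = -44496*1/96008 = -5562/12001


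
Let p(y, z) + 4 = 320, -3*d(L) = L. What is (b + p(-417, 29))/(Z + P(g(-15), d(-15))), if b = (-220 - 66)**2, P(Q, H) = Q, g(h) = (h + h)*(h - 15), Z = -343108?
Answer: -1283/5347 ≈ -0.23995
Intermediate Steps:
d(L) = -L/3
g(h) = 2*h*(-15 + h) (g(h) = (2*h)*(-15 + h) = 2*h*(-15 + h))
p(y, z) = 316 (p(y, z) = -4 + 320 = 316)
b = 81796 (b = (-286)**2 = 81796)
(b + p(-417, 29))/(Z + P(g(-15), d(-15))) = (81796 + 316)/(-343108 + 2*(-15)*(-15 - 15)) = 82112/(-343108 + 2*(-15)*(-30)) = 82112/(-343108 + 900) = 82112/(-342208) = 82112*(-1/342208) = -1283/5347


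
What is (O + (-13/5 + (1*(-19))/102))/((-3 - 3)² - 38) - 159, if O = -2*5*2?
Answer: -150559/1020 ≈ -147.61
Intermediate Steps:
O = -20 (O = -10*2 = -20)
(O + (-13/5 + (1*(-19))/102))/((-3 - 3)² - 38) - 159 = (-20 + (-13/5 + (1*(-19))/102))/((-3 - 3)² - 38) - 159 = (-20 + (-13*⅕ - 19*1/102))/((-6)² - 38) - 159 = (-20 + (-13/5 - 19/102))/(36 - 38) - 159 = (-20 - 1421/510)/(-2) - 159 = -11621/510*(-½) - 159 = 11621/1020 - 159 = -150559/1020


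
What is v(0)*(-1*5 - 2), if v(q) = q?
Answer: 0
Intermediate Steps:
v(0)*(-1*5 - 2) = 0*(-1*5 - 2) = 0*(-5 - 2) = 0*(-7) = 0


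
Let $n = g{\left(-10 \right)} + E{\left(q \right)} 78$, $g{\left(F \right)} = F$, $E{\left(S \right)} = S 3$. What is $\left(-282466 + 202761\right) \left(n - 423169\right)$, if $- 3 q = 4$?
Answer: $33754350155$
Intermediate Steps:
$q = - \frac{4}{3}$ ($q = \left(- \frac{1}{3}\right) 4 = - \frac{4}{3} \approx -1.3333$)
$E{\left(S \right)} = 3 S$
$n = -322$ ($n = -10 + 3 \left(- \frac{4}{3}\right) 78 = -10 - 312 = -322$)
$\left(-282466 + 202761\right) \left(n - 423169\right) = \left(-282466 + 202761\right) \left(-322 - 423169\right) = \left(-79705\right) \left(-423491\right) = 33754350155$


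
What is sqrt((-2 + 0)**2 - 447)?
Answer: I*sqrt(443) ≈ 21.048*I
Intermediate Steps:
sqrt((-2 + 0)**2 - 447) = sqrt((-2)**2 - 447) = sqrt(4 - 447) = sqrt(-443) = I*sqrt(443)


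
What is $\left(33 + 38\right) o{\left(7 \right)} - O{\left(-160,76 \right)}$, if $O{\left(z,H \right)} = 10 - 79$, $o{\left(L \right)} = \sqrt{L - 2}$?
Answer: $69 + 71 \sqrt{5} \approx 227.76$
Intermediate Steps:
$o{\left(L \right)} = \sqrt{-2 + L}$
$O{\left(z,H \right)} = -69$
$\left(33 + 38\right) o{\left(7 \right)} - O{\left(-160,76 \right)} = \left(33 + 38\right) \sqrt{-2 + 7} - -69 = 71 \sqrt{5} + 69 = 69 + 71 \sqrt{5}$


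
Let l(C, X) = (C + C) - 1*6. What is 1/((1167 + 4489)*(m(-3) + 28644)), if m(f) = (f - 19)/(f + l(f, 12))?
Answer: 15/2430281392 ≈ 6.1721e-9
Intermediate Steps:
l(C, X) = -6 + 2*C (l(C, X) = 2*C - 6 = -6 + 2*C)
m(f) = (-19 + f)/(-6 + 3*f) (m(f) = (f - 19)/(f + (-6 + 2*f)) = (-19 + f)/(-6 + 3*f))
1/((1167 + 4489)*(m(-3) + 28644)) = 1/((1167 + 4489)*((-19 - 3)/(3*(-2 - 3)) + 28644)) = 1/(5656*((1/3)*(-22)/(-5) + 28644)) = 1/(5656*((1/3)*(-1/5)*(-22) + 28644)) = 1/(5656*(22/15 + 28644)) = 1/(5656*(429682/15)) = 1/(2430281392/15) = 15/2430281392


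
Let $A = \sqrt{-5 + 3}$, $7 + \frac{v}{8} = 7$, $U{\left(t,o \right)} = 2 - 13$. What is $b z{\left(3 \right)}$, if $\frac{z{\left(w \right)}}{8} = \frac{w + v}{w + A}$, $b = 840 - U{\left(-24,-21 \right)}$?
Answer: $\frac{61272}{11} - \frac{20424 i \sqrt{2}}{11} \approx 5570.2 - 2625.8 i$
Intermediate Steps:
$U{\left(t,o \right)} = -11$ ($U{\left(t,o \right)} = 2 - 13 = -11$)
$v = 0$ ($v = -56 + 8 \cdot 7 = -56 + 56 = 0$)
$A = i \sqrt{2}$ ($A = \sqrt{-2} = i \sqrt{2} \approx 1.4142 i$)
$b = 851$ ($b = 840 - -11 = 840 + 11 = 851$)
$z{\left(w \right)} = \frac{8 w}{w + i \sqrt{2}}$ ($z{\left(w \right)} = 8 \frac{w + 0}{w + i \sqrt{2}} = 8 \frac{w}{w + i \sqrt{2}} = \frac{8 w}{w + i \sqrt{2}}$)
$b z{\left(3 \right)} = 851 \cdot 8 \cdot 3 \frac{1}{3 + i \sqrt{2}} = 851 \frac{24}{3 + i \sqrt{2}} = \frac{20424}{3 + i \sqrt{2}}$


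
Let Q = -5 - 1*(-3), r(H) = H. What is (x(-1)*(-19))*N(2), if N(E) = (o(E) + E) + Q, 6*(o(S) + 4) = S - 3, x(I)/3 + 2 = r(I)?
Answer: -1425/2 ≈ -712.50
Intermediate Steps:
x(I) = -6 + 3*I
o(S) = -9/2 + S/6 (o(S) = -4 + (S - 3)/6 = -4 + (-3 + S)/6 = -4 + (-½ + S/6) = -9/2 + S/6)
Q = -2 (Q = -5 + 3 = -2)
N(E) = -13/2 + 7*E/6 (N(E) = ((-9/2 + E/6) + E) - 2 = (-9/2 + 7*E/6) - 2 = -13/2 + 7*E/6)
(x(-1)*(-19))*N(2) = ((-6 + 3*(-1))*(-19))*(-13/2 + (7/6)*2) = ((-6 - 3)*(-19))*(-13/2 + 7/3) = -9*(-19)*(-25/6) = 171*(-25/6) = -1425/2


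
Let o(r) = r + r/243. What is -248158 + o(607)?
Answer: -60154286/243 ≈ -2.4755e+5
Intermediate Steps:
o(r) = 244*r/243 (o(r) = r + r*(1/243) = r + r/243 = 244*r/243)
-248158 + o(607) = -248158 + (244/243)*607 = -248158 + 148108/243 = -60154286/243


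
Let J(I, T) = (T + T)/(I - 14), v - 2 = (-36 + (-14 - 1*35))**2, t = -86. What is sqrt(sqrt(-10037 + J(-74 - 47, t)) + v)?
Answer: sqrt(1626075 + 5*I*sqrt(20322345))/15 ≈ 85.014 + 0.58919*I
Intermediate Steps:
v = 7227 (v = 2 + (-36 + (-14 - 1*35))**2 = 2 + (-36 + (-14 - 35))**2 = 2 + (-36 - 49)**2 = 2 + (-85)**2 = 2 + 7225 = 7227)
J(I, T) = 2*T/(-14 + I) (J(I, T) = (2*T)/(-14 + I) = 2*T/(-14 + I))
sqrt(sqrt(-10037 + J(-74 - 47, t)) + v) = sqrt(sqrt(-10037 + 2*(-86)/(-14 + (-74 - 47))) + 7227) = sqrt(sqrt(-10037 + 2*(-86)/(-14 - 121)) + 7227) = sqrt(sqrt(-10037 + 2*(-86)/(-135)) + 7227) = sqrt(sqrt(-10037 + 2*(-86)*(-1/135)) + 7227) = sqrt(sqrt(-10037 + 172/135) + 7227) = sqrt(sqrt(-1354823/135) + 7227) = sqrt(I*sqrt(20322345)/45 + 7227) = sqrt(7227 + I*sqrt(20322345)/45)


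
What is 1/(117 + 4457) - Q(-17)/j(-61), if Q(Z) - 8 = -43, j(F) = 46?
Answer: 40034/52601 ≈ 0.76109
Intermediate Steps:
Q(Z) = -35 (Q(Z) = 8 - 43 = -35)
1/(117 + 4457) - Q(-17)/j(-61) = 1/(117 + 4457) - (-35)/46 = 1/4574 - (-35)/46 = 1/4574 - 1*(-35/46) = 1/4574 + 35/46 = 40034/52601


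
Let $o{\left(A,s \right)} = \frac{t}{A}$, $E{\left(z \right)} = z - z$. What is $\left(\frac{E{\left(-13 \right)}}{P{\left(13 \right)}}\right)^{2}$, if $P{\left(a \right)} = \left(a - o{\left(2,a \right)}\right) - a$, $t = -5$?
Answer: $0$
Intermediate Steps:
$E{\left(z \right)} = 0$
$o{\left(A,s \right)} = - \frac{5}{A}$
$P{\left(a \right)} = \frac{5}{2}$ ($P{\left(a \right)} = \left(a - - \frac{5}{2}\right) - a = \left(a + \frac{5}{2}\right) - a = \left(\frac{5}{2} + a\right) - a = \frac{5}{2}$)
$\left(\frac{E{\left(-13 \right)}}{P{\left(13 \right)}}\right)^{2} = \left(\frac{0}{\frac{5}{2}}\right)^{2} = \left(0 \cdot \frac{2}{5}\right)^{2} = 0^{2} = 0$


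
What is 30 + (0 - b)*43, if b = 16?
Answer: -658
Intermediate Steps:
30 + (0 - b)*43 = 30 + (0 - 1*16)*43 = 30 + (0 - 16)*43 = 30 - 16*43 = 30 - 688 = -658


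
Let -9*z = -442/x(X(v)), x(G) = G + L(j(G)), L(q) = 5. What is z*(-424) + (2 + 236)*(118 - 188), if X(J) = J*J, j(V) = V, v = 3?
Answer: -1143284/63 ≈ -18147.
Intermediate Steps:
X(J) = J²
x(G) = 5 + G (x(G) = G + 5 = 5 + G)
z = 221/63 (z = -(-442)/(9*(5 + 3²)) = -(-442)/(9*(5 + 9)) = -(-442)/(9*14) = -⅑*(-221/7) = 221/63 ≈ 3.5079)
z*(-424) + (2 + 236)*(118 - 188) = (221/63)*(-424) + (2 + 236)*(118 - 188) = -93704/63 + 238*(-70) = -93704/63 - 16660 = -1143284/63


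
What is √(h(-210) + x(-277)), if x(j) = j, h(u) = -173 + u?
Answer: 2*I*√165 ≈ 25.69*I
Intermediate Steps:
√(h(-210) + x(-277)) = √((-173 - 210) - 277) = √(-383 - 277) = √(-660) = 2*I*√165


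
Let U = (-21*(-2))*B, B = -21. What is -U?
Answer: 882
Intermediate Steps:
U = -882 (U = -21*(-2)*(-21) = 42*(-21) = -882)
-U = -1*(-882) = 882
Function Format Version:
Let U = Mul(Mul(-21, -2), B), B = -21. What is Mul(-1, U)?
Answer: 882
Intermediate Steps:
U = -882 (U = Mul(Mul(-21, -2), -21) = Mul(42, -21) = -882)
Mul(-1, U) = Mul(-1, -882) = 882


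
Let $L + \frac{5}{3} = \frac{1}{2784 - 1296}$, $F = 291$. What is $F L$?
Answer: $- \frac{240463}{496} \approx -484.8$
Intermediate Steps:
$L = - \frac{2479}{1488}$ ($L = - \frac{5}{3} + \frac{1}{2784 - 1296} = - \frac{5}{3} + \frac{1}{1488} = - \frac{2479}{1488} \approx -1.666$)
$F L = 291 \left(- \frac{2479}{1488}\right) = - \frac{240463}{496}$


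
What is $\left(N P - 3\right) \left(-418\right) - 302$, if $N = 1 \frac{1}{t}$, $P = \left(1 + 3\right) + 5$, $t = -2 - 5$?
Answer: $\frac{10426}{7} \approx 1489.4$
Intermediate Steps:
$t = -7$ ($t = -2 - 5 = -7$)
$P = 9$ ($P = 4 + 5 = 9$)
$N = - \frac{1}{7}$ ($N = 1 \frac{1}{-7} = 1 \left(- \frac{1}{7}\right) = - \frac{1}{7} \approx -0.14286$)
$\left(N P - 3\right) \left(-418\right) - 302 = \left(\left(- \frac{1}{7}\right) 9 - 3\right) \left(-418\right) - 302 = \left(- \frac{9}{7} - 3\right) \left(-418\right) - 302 = \left(- \frac{30}{7}\right) \left(-418\right) - 302 = \frac{12540}{7} - 302 = \frac{10426}{7}$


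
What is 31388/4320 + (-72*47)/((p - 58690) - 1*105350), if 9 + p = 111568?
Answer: 415473127/56679480 ≈ 7.3302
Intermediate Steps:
p = 111559 (p = -9 + 111568 = 111559)
31388/4320 + (-72*47)/((p - 58690) - 1*105350) = 31388/4320 + (-72*47)/((111559 - 58690) - 1*105350) = 31388*(1/4320) - 3384/(52869 - 105350) = 7847/1080 - 3384/(-52481) = 7847/1080 - 3384*(-1/52481) = 7847/1080 + 3384/52481 = 415473127/56679480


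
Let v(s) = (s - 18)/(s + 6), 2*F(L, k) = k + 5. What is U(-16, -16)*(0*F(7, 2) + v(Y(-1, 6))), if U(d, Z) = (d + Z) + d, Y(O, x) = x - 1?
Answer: 624/11 ≈ 56.727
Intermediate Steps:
F(L, k) = 5/2 + k/2 (F(L, k) = (k + 5)/2 = (5 + k)/2 = 5/2 + k/2)
Y(O, x) = -1 + x
v(s) = (-18 + s)/(6 + s)
U(d, Z) = Z + 2*d (U(d, Z) = (Z + d) + d = Z + 2*d)
U(-16, -16)*(0*F(7, 2) + v(Y(-1, 6))) = (-16 + 2*(-16))*(0*(5/2 + (1/2)*2) + (-18 + (-1 + 6))/(6 + (-1 + 6))) = (-16 - 32)*(0*(5/2 + 1) + (-18 + 5)/(6 + 5)) = -48*(0*(7/2) - 13/11) = -48*(0 + (1/11)*(-13)) = -48*(0 - 13/11) = -48*(-13/11) = 624/11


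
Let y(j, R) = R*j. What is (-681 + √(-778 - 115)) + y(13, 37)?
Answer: -200 + I*√893 ≈ -200.0 + 29.883*I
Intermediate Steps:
(-681 + √(-778 - 115)) + y(13, 37) = (-681 + √(-778 - 115)) + 37*13 = (-681 + √(-893)) + 481 = (-681 + I*√893) + 481 = -200 + I*√893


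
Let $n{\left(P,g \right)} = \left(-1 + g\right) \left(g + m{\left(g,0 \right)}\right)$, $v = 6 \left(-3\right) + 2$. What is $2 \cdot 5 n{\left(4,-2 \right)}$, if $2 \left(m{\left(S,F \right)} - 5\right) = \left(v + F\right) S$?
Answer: $-570$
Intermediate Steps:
$v = -16$ ($v = -18 + 2 = -16$)
$m{\left(S,F \right)} = 5 + \frac{S \left(-16 + F\right)}{2}$ ($m{\left(S,F \right)} = 5 + \frac{\left(-16 + F\right) S}{2} = 5 + \frac{S \left(-16 + F\right)}{2}$)
$n{\left(P,g \right)} = \left(-1 + g\right) \left(5 - 7 g\right)$ ($n{\left(P,g \right)} = \left(-1 + g\right) \left(g + \left(5 - 8 g + \frac{1}{2} \cdot 0 g\right)\right) = \left(-1 + g\right) \left(g + \left(5 - 8 g + 0\right)\right) = \left(-1 + g\right) \left(g - \left(-5 + 8 g\right)\right) = \left(-1 + g\right) \left(5 - 7 g\right)$)
$2 \cdot 5 n{\left(4,-2 \right)} = 2 \cdot 5 \left(-5 - 7 \left(-2\right)^{2} + 12 \left(-2\right)\right) = 10 \left(-5 - 28 - 24\right) = 10 \left(-57\right) = -570$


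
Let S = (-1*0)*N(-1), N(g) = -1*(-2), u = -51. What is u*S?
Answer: 0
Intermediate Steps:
N(g) = 2
S = 0 (S = -1*0*2 = 0*2 = 0)
u*S = -51*0 = 0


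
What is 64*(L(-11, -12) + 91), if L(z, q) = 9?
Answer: 6400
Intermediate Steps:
64*(L(-11, -12) + 91) = 64*(9 + 91) = 64*100 = 6400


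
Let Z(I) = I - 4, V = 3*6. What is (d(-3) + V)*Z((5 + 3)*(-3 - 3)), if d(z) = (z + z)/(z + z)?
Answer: -988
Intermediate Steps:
V = 18
d(z) = 1 (d(z) = (2*z)/((2*z)) = (2*z)*(1/(2*z)) = 1)
Z(I) = -4 + I
(d(-3) + V)*Z((5 + 3)*(-3 - 3)) = (1 + 18)*(-4 + (5 + 3)*(-3 - 3)) = 19*(-4 + 8*(-6)) = 19*(-4 - 48) = 19*(-52) = -988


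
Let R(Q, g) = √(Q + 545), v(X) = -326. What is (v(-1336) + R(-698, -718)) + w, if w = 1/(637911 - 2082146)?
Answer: -470820611/1444235 + 3*I*√17 ≈ -326.0 + 12.369*I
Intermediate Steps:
w = -1/1444235 (w = 1/(-1444235) = -1/1444235 ≈ -6.9241e-7)
R(Q, g) = √(545 + Q)
(v(-1336) + R(-698, -718)) + w = (-326 + √(545 - 698)) - 1/1444235 = (-326 + √(-153)) - 1/1444235 = (-326 + 3*I*√17) - 1/1444235 = -470820611/1444235 + 3*I*√17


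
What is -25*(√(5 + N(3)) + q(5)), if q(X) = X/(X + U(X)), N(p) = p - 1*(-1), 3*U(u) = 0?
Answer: -100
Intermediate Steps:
U(u) = 0 (U(u) = (⅓)*0 = 0)
N(p) = 1 + p (N(p) = p + 1 = 1 + p)
q(X) = 1 (q(X) = X/(X + 0) = X/X = 1)
-25*(√(5 + N(3)) + q(5)) = -25*(√(5 + (1 + 3)) + 1) = -25*(√(5 + 4) + 1) = -25*(√9 + 1) = -25*(3 + 1) = -25*4 = -100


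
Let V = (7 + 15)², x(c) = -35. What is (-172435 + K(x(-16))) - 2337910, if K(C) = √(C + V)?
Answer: -2510345 + √449 ≈ -2.5103e+6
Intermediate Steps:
V = 484 (V = 22² = 484)
K(C) = √(484 + C) (K(C) = √(C + 484) = √(484 + C))
(-172435 + K(x(-16))) - 2337910 = (-172435 + √(484 - 35)) - 2337910 = (-172435 + √449) - 2337910 = -2510345 + √449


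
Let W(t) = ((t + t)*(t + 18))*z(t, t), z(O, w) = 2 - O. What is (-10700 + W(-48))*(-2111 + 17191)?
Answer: 2010164000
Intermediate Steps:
W(t) = 2*t*(2 - t)*(18 + t) (W(t) = ((t + t)*(t + 18))*(2 - t) = ((2*t)*(18 + t))*(2 - t) = (2*t*(18 + t))*(2 - t) = 2*t*(2 - t)*(18 + t))
(-10700 + W(-48))*(-2111 + 17191) = (-10700 - 2*(-48)*(-2 - 48)*(18 - 48))*(-2111 + 17191) = (-10700 - 2*(-48)*(-50)*(-30))*15080 = (-10700 + 144000)*15080 = 133300*15080 = 2010164000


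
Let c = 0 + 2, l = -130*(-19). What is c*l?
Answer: 4940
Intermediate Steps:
l = 2470
c = 2
c*l = 2*2470 = 4940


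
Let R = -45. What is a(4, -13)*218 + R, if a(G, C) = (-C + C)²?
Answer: -45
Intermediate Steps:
a(G, C) = 0 (a(G, C) = 0² = 0)
a(4, -13)*218 + R = 0*218 - 45 = 0 - 45 = -45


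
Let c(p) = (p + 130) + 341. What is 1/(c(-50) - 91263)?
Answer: -1/90842 ≈ -1.1008e-5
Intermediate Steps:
c(p) = 471 + p (c(p) = (130 + p) + 341 = 471 + p)
1/(c(-50) - 91263) = 1/((471 - 50) - 91263) = 1/(421 - 91263) = 1/(-90842) = -1/90842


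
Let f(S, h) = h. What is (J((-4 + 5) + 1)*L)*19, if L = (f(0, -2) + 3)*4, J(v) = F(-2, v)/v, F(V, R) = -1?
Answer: -38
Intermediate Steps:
J(v) = -1/v
L = 4 (L = (-2 + 3)*4 = 1*4 = 4)
(J((-4 + 5) + 1)*L)*19 = (-1/((-4 + 5) + 1)*4)*19 = (-1/(1 + 1)*4)*19 = (-1/2*4)*19 = (-1*1/2*4)*19 = -1/2*4*19 = -2*19 = -38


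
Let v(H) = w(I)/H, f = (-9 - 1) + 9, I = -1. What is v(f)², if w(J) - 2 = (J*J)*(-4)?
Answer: 4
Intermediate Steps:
w(J) = 2 - 4*J² (w(J) = 2 + (J*J)*(-4) = 2 + J²*(-4) = 2 - 4*J²)
f = -1 (f = -10 + 9 = -1)
v(H) = -2/H (v(H) = (2 - 4*(-1)²)/H = (2 - 4*1)/H = (2 - 4)/H = -2/H)
v(f)² = (-2/(-1))² = (-2*(-1))² = 2² = 4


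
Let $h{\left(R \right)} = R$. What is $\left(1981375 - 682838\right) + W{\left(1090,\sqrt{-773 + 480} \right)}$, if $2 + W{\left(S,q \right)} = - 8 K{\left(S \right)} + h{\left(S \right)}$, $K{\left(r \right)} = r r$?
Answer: $-8205175$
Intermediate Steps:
$K{\left(r \right)} = r^{2}$
$W{\left(S,q \right)} = -2 + S - 8 S^{2}$ ($W{\left(S,q \right)} = -2 - \left(- S + 8 S^{2}\right) = -2 + S - 8 S^{2}$)
$\left(1981375 - 682838\right) + W{\left(1090,\sqrt{-773 + 480} \right)} = \left(1981375 - 682838\right) - \left(-1088 + 9504800\right) = 1298537 - 9503712 = -8205175$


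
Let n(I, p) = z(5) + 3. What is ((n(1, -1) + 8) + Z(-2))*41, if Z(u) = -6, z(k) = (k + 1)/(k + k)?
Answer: 1148/5 ≈ 229.60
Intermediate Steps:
z(k) = (1 + k)/(2*k) (z(k) = (1 + k)/((2*k)) = (1 + k)*(1/(2*k)) = (1 + k)/(2*k))
n(I, p) = 18/5 (n(I, p) = (1/2)*(1 + 5)/5 + 3 = (1/2)*(1/5)*6 + 3 = 3/5 + 3 = 18/5)
((n(1, -1) + 8) + Z(-2))*41 = ((18/5 + 8) - 6)*41 = (58/5 - 6)*41 = (28/5)*41 = 1148/5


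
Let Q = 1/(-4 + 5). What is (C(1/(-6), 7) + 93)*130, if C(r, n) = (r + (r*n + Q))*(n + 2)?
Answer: 11700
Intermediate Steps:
Q = 1 (Q = 1/1 = 1)
C(r, n) = (2 + n)*(1 + r + n*r) (C(r, n) = (r + (r*n + 1))*(n + 2) = (r + (n*r + 1))*(2 + n) = (r + (1 + n*r))*(2 + n) = (1 + r + n*r)*(2 + n) = (2 + n)*(1 + r + n*r))
(C(1/(-6), 7) + 93)*130 = ((2 + 7 + 2/(-6) + 7²/(-6) + 3*7/(-6)) + 93)*130 = ((2 + 7 + 2*(-⅙) - ⅙*49 + 3*7*(-⅙)) + 93)*130 = ((2 + 7 - ⅓ - 49/6 - 7/2) + 93)*130 = (-3 + 93)*130 = 90*130 = 11700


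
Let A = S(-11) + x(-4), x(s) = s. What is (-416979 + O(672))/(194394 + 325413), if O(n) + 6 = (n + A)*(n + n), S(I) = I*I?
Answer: 214477/173269 ≈ 1.2378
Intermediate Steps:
S(I) = I²
A = 117 (A = (-11)² - 4 = 121 - 4 = 117)
O(n) = -6 + 2*n*(117 + n) (O(n) = -6 + (n + 117)*(n + n) = -6 + (117 + n)*(2*n) = -6 + 2*n*(117 + n))
(-416979 + O(672))/(194394 + 325413) = (-416979 + (-6 + 2*672² + 234*672))/(194394 + 325413) = (-416979 + (-6 + 2*451584 + 157248))/519807 = (-416979 + (-6 + 903168 + 157248))*(1/519807) = (-416979 + 1060410)*(1/519807) = 643431*(1/519807) = 214477/173269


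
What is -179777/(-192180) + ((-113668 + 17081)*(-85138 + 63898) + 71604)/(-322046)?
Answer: -8569883668943/1345452180 ≈ -6369.5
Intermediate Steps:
-179777/(-192180) + ((-113668 + 17081)*(-85138 + 63898) + 71604)/(-322046) = -179777*(-1/192180) + (-96587*(-21240) + 71604)*(-1/322046) = 179777/192180 + (2051507880 + 71604)*(-1/322046) = 179777/192180 + 2051579484*(-1/322046) = 179777/192180 - 44599554/7001 = -8569883668943/1345452180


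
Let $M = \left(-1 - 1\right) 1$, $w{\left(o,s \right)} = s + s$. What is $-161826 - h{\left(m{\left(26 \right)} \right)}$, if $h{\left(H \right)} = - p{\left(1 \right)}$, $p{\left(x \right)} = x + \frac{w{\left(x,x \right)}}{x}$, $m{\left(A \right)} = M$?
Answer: $-161823$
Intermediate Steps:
$w{\left(o,s \right)} = 2 s$
$M = -2$ ($M = \left(-2\right) 1 = -2$)
$m{\left(A \right)} = -2$
$p{\left(x \right)} = 2 + x$ ($p{\left(x \right)} = x + \frac{2 x}{x} = x + 2 = 2 + x$)
$h{\left(H \right)} = -3$ ($h{\left(H \right)} = - (2 + 1) = \left(-1\right) 3 = -3$)
$-161826 - h{\left(m{\left(26 \right)} \right)} = -161826 - -3 = -161826 + 3 = -161823$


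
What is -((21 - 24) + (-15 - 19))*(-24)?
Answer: -888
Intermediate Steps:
-((21 - 24) + (-15 - 19))*(-24) = -(-3 - 34)*(-24) = -(-37)*(-24) = -1*888 = -888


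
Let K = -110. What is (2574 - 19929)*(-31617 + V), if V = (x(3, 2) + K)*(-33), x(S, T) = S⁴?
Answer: 532104300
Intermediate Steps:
V = 957 (V = (3⁴ - 110)*(-33) = (81 - 110)*(-33) = -29*(-33) = 957)
(2574 - 19929)*(-31617 + V) = (2574 - 19929)*(-31617 + 957) = -17355*(-30660) = 532104300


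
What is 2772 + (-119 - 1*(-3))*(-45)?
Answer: 7992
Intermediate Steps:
2772 + (-119 - 1*(-3))*(-45) = 2772 + (-119 + 3)*(-45) = 2772 - 116*(-45) = 2772 + 5220 = 7992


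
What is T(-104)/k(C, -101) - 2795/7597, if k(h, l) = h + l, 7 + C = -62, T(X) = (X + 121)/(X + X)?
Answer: -5806003/15801760 ≈ -0.36743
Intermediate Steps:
T(X) = (121 + X)/(2*X) (T(X) = (121 + X)/((2*X)) = (121 + X)*(1/(2*X)) = (121 + X)/(2*X))
C = -69 (C = -7 - 62 = -69)
T(-104)/k(C, -101) - 2795/7597 = ((½)*(121 - 104)/(-104))/(-69 - 101) - 2795/7597 = ((½)*(-1/104)*17)/(-170) - 2795*1/7597 = -17/208*(-1/170) - 2795/7597 = 1/2080 - 2795/7597 = -5806003/15801760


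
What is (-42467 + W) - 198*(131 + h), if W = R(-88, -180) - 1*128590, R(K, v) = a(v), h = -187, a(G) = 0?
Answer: -159969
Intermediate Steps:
R(K, v) = 0
W = -128590 (W = 0 - 1*128590 = 0 - 128590 = -128590)
(-42467 + W) - 198*(131 + h) = (-42467 - 128590) - 198*(131 - 187) = -171057 - 198*(-56) = -171057 + 11088 = -159969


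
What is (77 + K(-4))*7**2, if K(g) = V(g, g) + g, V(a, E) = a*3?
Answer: 2989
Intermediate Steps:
V(a, E) = 3*a
K(g) = 4*g (K(g) = 3*g + g = 4*g)
(77 + K(-4))*7**2 = (77 + 4*(-4))*7**2 = (77 - 16)*49 = 61*49 = 2989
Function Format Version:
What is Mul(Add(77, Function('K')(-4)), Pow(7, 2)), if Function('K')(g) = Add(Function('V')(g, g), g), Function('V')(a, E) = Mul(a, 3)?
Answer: 2989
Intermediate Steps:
Function('V')(a, E) = Mul(3, a)
Function('K')(g) = Mul(4, g) (Function('K')(g) = Add(Mul(3, g), g) = Mul(4, g))
Mul(Add(77, Function('K')(-4)), Pow(7, 2)) = Mul(Add(77, Mul(4, -4)), Pow(7, 2)) = Mul(Add(77, -16), 49) = Mul(61, 49) = 2989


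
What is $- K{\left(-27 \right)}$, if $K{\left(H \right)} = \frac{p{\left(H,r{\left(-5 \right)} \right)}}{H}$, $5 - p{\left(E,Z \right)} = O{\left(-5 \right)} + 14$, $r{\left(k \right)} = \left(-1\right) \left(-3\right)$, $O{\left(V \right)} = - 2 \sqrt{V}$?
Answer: $- \frac{1}{3} + \frac{2 i \sqrt{5}}{27} \approx -0.33333 + 0.16563 i$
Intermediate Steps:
$r{\left(k \right)} = 3$
$p{\left(E,Z \right)} = -9 + 2 i \sqrt{5}$ ($p{\left(E,Z \right)} = 5 - \left(- 2 \sqrt{-5} + 14\right) = 5 - \left(- 2 i \sqrt{5} + 14\right) = 5 - \left(14 - 2 i \sqrt{5}\right) = -9 + 2 i \sqrt{5}$)
$K{\left(H \right)} = \frac{-9 + 2 i \sqrt{5}}{H}$
$- K{\left(-27 \right)} = - \frac{-9 + 2 i \sqrt{5}}{-27} = - \frac{\left(-1\right) \left(-9 + 2 i \sqrt{5}\right)}{27} = - (\frac{1}{3} - \frac{2 i \sqrt{5}}{27}) = - \frac{1}{3} + \frac{2 i \sqrt{5}}{27}$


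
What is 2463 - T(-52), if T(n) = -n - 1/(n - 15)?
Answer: 161536/67 ≈ 2411.0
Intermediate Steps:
T(n) = -n - 1/(-15 + n)
2463 - T(-52) = 2463 - (-1 - 1*(-52)² + 15*(-52))/(-15 - 52) = 2463 - (-1 - 1*2704 - 780)/(-67) = 2463 - (-1)*(-1 - 2704 - 780)/67 = 2463 - (-1)*(-3485)/67 = 2463 - 1*3485/67 = 2463 - 3485/67 = 161536/67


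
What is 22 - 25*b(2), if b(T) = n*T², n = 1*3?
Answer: -278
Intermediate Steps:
n = 3
b(T) = 3*T²
22 - 25*b(2) = 22 - 75*2² = 22 - 75*4 = 22 - 25*12 = 22 - 300 = -278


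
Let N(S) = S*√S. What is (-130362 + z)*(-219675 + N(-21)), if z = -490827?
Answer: 136459693575 + 13044969*I*√21 ≈ 1.3646e+11 + 5.978e+7*I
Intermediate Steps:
N(S) = S^(3/2)
(-130362 + z)*(-219675 + N(-21)) = (-130362 - 490827)*(-219675 + (-21)^(3/2)) = -621189*(-219675 - 21*I*√21) = 136459693575 + 13044969*I*√21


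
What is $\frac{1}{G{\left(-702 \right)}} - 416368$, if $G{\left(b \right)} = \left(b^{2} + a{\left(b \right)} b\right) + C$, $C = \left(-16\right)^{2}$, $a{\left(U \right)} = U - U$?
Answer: $- \frac{205294406079}{493060} \approx -4.1637 \cdot 10^{5}$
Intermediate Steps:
$a{\left(U \right)} = 0$
$C = 256$
$G{\left(b \right)} = 256 + b^{2}$ ($G{\left(b \right)} = \left(b^{2} + 0 b\right) + 256 = \left(b^{2} + 0\right) + 256 = b^{2} + 256 = 256 + b^{2}$)
$\frac{1}{G{\left(-702 \right)}} - 416368 = \frac{1}{256 + \left(-702\right)^{2}} - 416368 = \frac{1}{256 + 492804} - 416368 = \frac{1}{493060} - 416368 = - \frac{205294406079}{493060}$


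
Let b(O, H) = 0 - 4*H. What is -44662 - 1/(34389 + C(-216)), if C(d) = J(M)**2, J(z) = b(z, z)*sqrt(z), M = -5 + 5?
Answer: -1535881519/34389 ≈ -44662.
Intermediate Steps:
b(O, H) = -4*H (b(O, H) = 0 - 4*H = -4*H)
M = 0
J(z) = -4*z**(3/2) (J(z) = (-4*z)*sqrt(z) = -4*z**(3/2))
C(d) = 0 (C(d) = (-4*0**(3/2))**2 = (-4*0)**2 = 0**2 = 0)
-44662 - 1/(34389 + C(-216)) = -44662 - 1/(34389 + 0) = -44662 - 1/34389 = -1535881519/34389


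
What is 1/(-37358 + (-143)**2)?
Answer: -1/16909 ≈ -5.9140e-5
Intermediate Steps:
1/(-37358 + (-143)**2) = 1/(-37358 + 20449) = 1/(-16909) = -1/16909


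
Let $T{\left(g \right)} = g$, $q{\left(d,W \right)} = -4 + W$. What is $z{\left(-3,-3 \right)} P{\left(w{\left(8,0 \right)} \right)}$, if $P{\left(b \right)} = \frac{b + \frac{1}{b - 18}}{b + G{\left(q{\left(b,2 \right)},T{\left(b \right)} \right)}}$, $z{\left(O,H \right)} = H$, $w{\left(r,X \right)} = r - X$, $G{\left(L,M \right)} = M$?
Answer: $- \frac{237}{160} \approx -1.4813$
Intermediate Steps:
$P{\left(b \right)} = \frac{b + \frac{1}{-18 + b}}{2 b}$ ($P{\left(b \right)} = \frac{b + \frac{1}{b - 18}}{b + b} = \frac{b + \frac{1}{-18 + b}}{2 b}$)
$z{\left(-3,-3 \right)} P{\left(w{\left(8,0 \right)} \right)} = - 3 \frac{1 + \left(8 - 0\right)^{2} - 18 \left(8 - 0\right)}{2 \left(8 - 0\right) \left(-18 + \left(8 - 0\right)\right)} = - 3 \frac{1 + \left(8 + 0\right)^{2} - 18 \left(8 + 0\right)}{2 \left(8 + 0\right) \left(-18 + \left(8 + 0\right)\right)} = - 3 \frac{1 + 8^{2} - 144}{2 \cdot 8 \left(-18 + 8\right)} = - 3 \cdot \frac{1}{2} \cdot \frac{1}{8} \frac{1}{-10} \left(1 + 64 - 144\right) = - 3 \cdot \frac{1}{2} \cdot \frac{1}{8} \left(- \frac{1}{10}\right) \left(-79\right) = \left(-3\right) \frac{79}{160} = - \frac{237}{160}$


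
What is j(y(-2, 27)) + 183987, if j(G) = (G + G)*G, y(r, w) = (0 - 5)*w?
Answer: 220437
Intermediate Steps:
y(r, w) = -5*w
j(G) = 2*G² (j(G) = (2*G)*G = 2*G²)
j(y(-2, 27)) + 183987 = 2*(-5*27)² + 183987 = 2*(-135)² + 183987 = 2*18225 + 183987 = 36450 + 183987 = 220437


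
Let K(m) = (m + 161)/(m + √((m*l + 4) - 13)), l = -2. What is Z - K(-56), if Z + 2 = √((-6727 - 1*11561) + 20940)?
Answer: -62/1011 + 2*√663 + 35*√103/1011 ≈ 51.788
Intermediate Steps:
Z = -2 + 2*√663 (Z = -2 + √((-6727 - 1*11561) + 20940) = -2 + √((-6727 - 11561) + 20940) = -2 + √(-18288 + 20940) = -2 + √2652 = -2 + 2*√663 ≈ 49.498)
K(m) = (161 + m)/(m + √(-9 - 2*m)) (K(m) = (m + 161)/(m + √((m*(-2) + 4) - 13)) = (161 + m)/(m + √((-2*m + 4) - 13)) = (161 + m)/(m + √((4 - 2*m) - 13)) = (161 + m)/(m + √(-9 - 2*m)))
Z - K(-56) = (-2 + 2*√663) - (161 - 56)/(-56 + √(-9 - 2*(-56))) = (-2 + 2*√663) - 105/(-56 + √(-9 + 112)) = (-2 + 2*√663) - 105/(-56 + √103) = -2 - 105/(-56 + √103) + 2*√663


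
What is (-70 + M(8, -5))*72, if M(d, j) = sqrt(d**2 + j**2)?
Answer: -5040 + 72*sqrt(89) ≈ -4360.8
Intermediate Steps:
(-70 + M(8, -5))*72 = (-70 + sqrt(8**2 + (-5)**2))*72 = (-70 + sqrt(64 + 25))*72 = (-70 + sqrt(89))*72 = -5040 + 72*sqrt(89)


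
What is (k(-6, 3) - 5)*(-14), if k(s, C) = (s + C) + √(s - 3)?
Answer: 112 - 42*I ≈ 112.0 - 42.0*I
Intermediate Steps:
k(s, C) = C + s + √(-3 + s) (k(s, C) = (C + s) + √(-3 + s) = C + s + √(-3 + s))
(k(-6, 3) - 5)*(-14) = ((3 - 6 + √(-3 - 6)) - 5)*(-14) = ((3 - 6 + √(-9)) - 5)*(-14) = ((3 - 6 + 3*I) - 5)*(-14) = ((-3 + 3*I) - 5)*(-14) = (-8 + 3*I)*(-14) = 112 - 42*I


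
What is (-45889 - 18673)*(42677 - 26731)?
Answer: -1029505652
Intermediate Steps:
(-45889 - 18673)*(42677 - 26731) = -64562*15946 = -1029505652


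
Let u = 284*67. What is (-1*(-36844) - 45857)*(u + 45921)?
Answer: -585385337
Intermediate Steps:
u = 19028
(-1*(-36844) - 45857)*(u + 45921) = (-1*(-36844) - 45857)*(19028 + 45921) = (36844 - 45857)*64949 = -9013*64949 = -585385337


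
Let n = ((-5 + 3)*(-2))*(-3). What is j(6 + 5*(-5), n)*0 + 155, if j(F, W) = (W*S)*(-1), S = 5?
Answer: 155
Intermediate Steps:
n = -12 (n = -2*(-2)*(-3) = 4*(-3) = -12)
j(F, W) = -5*W (j(F, W) = (W*5)*(-1) = (5*W)*(-1) = -5*W)
j(6 + 5*(-5), n)*0 + 155 = -5*(-12)*0 + 155 = 60*0 + 155 = 0 + 155 = 155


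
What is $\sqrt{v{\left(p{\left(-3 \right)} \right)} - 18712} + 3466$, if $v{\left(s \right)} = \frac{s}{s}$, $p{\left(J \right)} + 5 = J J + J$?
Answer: $3466 + 9 i \sqrt{231} \approx 3466.0 + 136.79 i$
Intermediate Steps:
$p{\left(J \right)} = -5 + J + J^{2}$ ($p{\left(J \right)} = -5 + \left(J J + J\right) = -5 + \left(J^{2} + J\right) = -5 + \left(J + J^{2}\right) = -5 + J + J^{2}$)
$v{\left(s \right)} = 1$
$\sqrt{v{\left(p{\left(-3 \right)} \right)} - 18712} + 3466 = \sqrt{1 - 18712} + 3466 = \sqrt{-18711} + 3466 = 9 i \sqrt{231} + 3466 = 3466 + 9 i \sqrt{231}$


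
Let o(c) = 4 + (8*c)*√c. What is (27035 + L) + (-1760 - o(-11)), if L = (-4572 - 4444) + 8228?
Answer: 24483 + 88*I*√11 ≈ 24483.0 + 291.86*I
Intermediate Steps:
L = -788 (L = -9016 + 8228 = -788)
o(c) = 4 + 8*c^(3/2)
(27035 + L) + (-1760 - o(-11)) = (27035 - 788) + (-1760 - (4 + 8*(-11)^(3/2))) = 26247 + (-1760 - (4 + 8*(-11*I*√11))) = 26247 + (-1760 - (4 - 88*I*√11)) = 26247 + (-1760 + (-4 + 88*I*√11)) = 26247 + (-1764 + 88*I*√11) = 24483 + 88*I*√11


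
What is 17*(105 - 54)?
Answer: 867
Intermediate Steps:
17*(105 - 54) = 17*51 = 867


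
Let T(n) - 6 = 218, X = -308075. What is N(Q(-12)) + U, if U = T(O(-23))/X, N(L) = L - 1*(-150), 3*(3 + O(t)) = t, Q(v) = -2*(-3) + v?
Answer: 44362576/308075 ≈ 144.00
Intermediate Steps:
Q(v) = 6 + v
O(t) = -3 + t/3
T(n) = 224 (T(n) = 6 + 218 = 224)
N(L) = 150 + L (N(L) = L + 150 = 150 + L)
U = -224/308075 (U = 224/(-308075) = 224*(-1/308075) = -224/308075 ≈ -0.00072710)
N(Q(-12)) + U = (150 + (6 - 12)) - 224/308075 = (150 - 6) - 224/308075 = 144 - 224/308075 = 44362576/308075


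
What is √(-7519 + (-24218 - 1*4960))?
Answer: I*√36697 ≈ 191.56*I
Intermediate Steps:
√(-7519 + (-24218 - 1*4960)) = √(-7519 + (-24218 - 4960)) = √(-7519 - 29178) = √(-36697) = I*√36697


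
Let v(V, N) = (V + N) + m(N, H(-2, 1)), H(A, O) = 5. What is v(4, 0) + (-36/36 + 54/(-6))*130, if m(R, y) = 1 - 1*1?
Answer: -1296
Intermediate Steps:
m(R, y) = 0 (m(R, y) = 1 - 1 = 0)
v(V, N) = N + V (v(V, N) = (V + N) + 0 = (N + V) + 0 = N + V)
v(4, 0) + (-36/36 + 54/(-6))*130 = (0 + 4) + (-36/36 + 54/(-6))*130 = 4 + (-36*1/36 + 54*(-⅙))*130 = 4 + (-1 - 9)*130 = 4 - 10*130 = 4 - 1300 = -1296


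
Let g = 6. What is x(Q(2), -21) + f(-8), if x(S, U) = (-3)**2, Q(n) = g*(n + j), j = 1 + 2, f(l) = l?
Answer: 1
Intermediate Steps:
j = 3
Q(n) = 18 + 6*n (Q(n) = 6*(n + 3) = 6*(3 + n) = 18 + 6*n)
x(S, U) = 9
x(Q(2), -21) + f(-8) = 9 - 8 = 1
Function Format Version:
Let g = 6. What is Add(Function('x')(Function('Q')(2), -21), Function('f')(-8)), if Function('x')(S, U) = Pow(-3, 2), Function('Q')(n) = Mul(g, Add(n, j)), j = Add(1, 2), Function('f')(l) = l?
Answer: 1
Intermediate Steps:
j = 3
Function('Q')(n) = Add(18, Mul(6, n)) (Function('Q')(n) = Mul(6, Add(n, 3)) = Mul(6, Add(3, n)) = Add(18, Mul(6, n)))
Function('x')(S, U) = 9
Add(Function('x')(Function('Q')(2), -21), Function('f')(-8)) = Add(9, -8) = 1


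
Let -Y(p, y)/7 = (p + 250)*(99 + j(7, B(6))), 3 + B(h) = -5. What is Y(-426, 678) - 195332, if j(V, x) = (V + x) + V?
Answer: -65972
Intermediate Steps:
B(h) = -8 (B(h) = -3 - 5 = -8)
j(V, x) = x + 2*V
Y(p, y) = -183750 - 735*p (Y(p, y) = -7*(p + 250)*(99 + (-8 + 2*7)) = -7*(250 + p)*(99 + (-8 + 14)) = -7*(250 + p)*(99 + 6) = -7*(250 + p)*105 = -7*(26250 + 105*p) = -183750 - 735*p)
Y(-426, 678) - 195332 = (-183750 - 735*(-426)) - 195332 = (-183750 + 313110) - 195332 = 129360 - 195332 = -65972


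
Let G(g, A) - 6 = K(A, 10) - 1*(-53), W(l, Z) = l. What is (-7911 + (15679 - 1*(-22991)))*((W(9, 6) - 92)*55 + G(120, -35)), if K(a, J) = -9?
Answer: -138876885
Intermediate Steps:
G(g, A) = 50 (G(g, A) = 6 + (-9 - 1*(-53)) = 6 + (-9 + 53) = 6 + 44 = 50)
(-7911 + (15679 - 1*(-22991)))*((W(9, 6) - 92)*55 + G(120, -35)) = (-7911 + (15679 - 1*(-22991)))*((9 - 92)*55 + 50) = (-7911 + (15679 + 22991))*(-83*55 + 50) = (-7911 + 38670)*(-4565 + 50) = 30759*(-4515) = -138876885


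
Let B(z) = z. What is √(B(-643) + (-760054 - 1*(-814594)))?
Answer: √53897 ≈ 232.16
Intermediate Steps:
√(B(-643) + (-760054 - 1*(-814594))) = √(-643 + (-760054 - 1*(-814594))) = √(-643 + (-760054 + 814594)) = √(-643 + 54540) = √53897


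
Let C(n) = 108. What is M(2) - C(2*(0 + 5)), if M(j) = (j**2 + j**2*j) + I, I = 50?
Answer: -46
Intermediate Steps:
M(j) = 50 + j**2 + j**3 (M(j) = (j**2 + j**2*j) + 50 = (j**2 + j**3) + 50 = 50 + j**2 + j**3)
M(2) - C(2*(0 + 5)) = (50 + 2**2 + 2**3) - 1*108 = (50 + 4 + 8) - 108 = 62 - 108 = -46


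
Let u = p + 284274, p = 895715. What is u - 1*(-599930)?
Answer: 1779919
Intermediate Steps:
u = 1179989 (u = 895715 + 284274 = 1179989)
u - 1*(-599930) = 1179989 - 1*(-599930) = 1179989 + 599930 = 1779919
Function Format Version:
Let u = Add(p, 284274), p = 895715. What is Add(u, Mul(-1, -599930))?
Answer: 1779919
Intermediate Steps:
u = 1179989 (u = Add(895715, 284274) = 1179989)
Add(u, Mul(-1, -599930)) = Add(1179989, Mul(-1, -599930)) = Add(1179989, 599930) = 1779919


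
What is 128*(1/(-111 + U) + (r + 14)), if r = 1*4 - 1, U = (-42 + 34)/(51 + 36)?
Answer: 21019904/9665 ≈ 2174.8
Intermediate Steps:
U = -8/87 ≈ -0.091954
r = 3 (r = 4 - 1 = 3)
128*(1/(-111 + U) + (r + 14)) = 128*(1/(-111 - 8/87) + (3 + 14)) = 128*(1/(-9665/87) + 17) = 128*(-87/9665 + 17) = 128*(164218/9665) = 21019904/9665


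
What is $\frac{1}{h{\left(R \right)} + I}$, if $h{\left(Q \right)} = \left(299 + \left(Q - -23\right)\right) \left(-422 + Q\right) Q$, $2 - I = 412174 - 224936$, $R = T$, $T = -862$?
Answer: $- \frac{1}{597863556} \approx -1.6726 \cdot 10^{-9}$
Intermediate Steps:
$R = -862$
$I = -187236$ ($I = 2 - \left(412174 - 224936\right) = 2 - 187238 = -187236$)
$h{\left(Q \right)} = Q \left(-422 + Q\right) \left(322 + Q\right)$ ($h{\left(Q \right)} = \left(299 + \left(Q + 23\right)\right) \left(-422 + Q\right) Q = \left(299 + \left(23 + Q\right)\right) \left(-422 + Q\right) Q = \left(322 + Q\right) \left(-422 + Q\right) Q = \left(-422 + Q\right) \left(322 + Q\right) Q = Q \left(-422 + Q\right) \left(322 + Q\right)$)
$\frac{1}{h{\left(R \right)} + I} = \frac{1}{- 862 \left(-135884 + \left(-862\right)^{2} - -86200\right) - 187236} = \frac{1}{- 862 \left(-135884 + 743044 + 86200\right) - 187236} = \frac{1}{\left(-862\right) 693360 - 187236} = \frac{1}{-597676320 - 187236} = \frac{1}{-597863556} = - \frac{1}{597863556}$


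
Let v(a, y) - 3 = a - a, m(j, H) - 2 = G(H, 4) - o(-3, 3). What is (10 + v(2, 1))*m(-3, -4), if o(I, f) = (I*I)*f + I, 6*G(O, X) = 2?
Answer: -845/3 ≈ -281.67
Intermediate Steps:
G(O, X) = ⅓ (G(O, X) = (⅙)*2 = ⅓)
o(I, f) = I + f*I² (o(I, f) = I²*f + I = f*I² + I = I + f*I²)
m(j, H) = -65/3 (m(j, H) = 2 + (⅓ - (-3)*(1 - 3*3)) = 2 + (⅓ - (-3)*(1 - 9)) = 2 + (⅓ - (-3)*(-8)) = 2 + (⅓ - 1*24) = 2 + (⅓ - 24) = 2 - 71/3 = -65/3)
v(a, y) = 3 (v(a, y) = 3 + (a - a) = 3 + 0 = 3)
(10 + v(2, 1))*m(-3, -4) = (10 + 3)*(-65/3) = 13*(-65/3) = -845/3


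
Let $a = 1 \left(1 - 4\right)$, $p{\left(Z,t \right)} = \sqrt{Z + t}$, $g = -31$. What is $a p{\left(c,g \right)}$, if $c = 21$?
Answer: $- 3 i \sqrt{10} \approx - 9.4868 i$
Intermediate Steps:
$a = -3$ ($a = 1 \left(-3\right) = -3$)
$a p{\left(c,g \right)} = - 3 \sqrt{21 - 31} = - 3 \sqrt{-10} = - 3 i \sqrt{10}$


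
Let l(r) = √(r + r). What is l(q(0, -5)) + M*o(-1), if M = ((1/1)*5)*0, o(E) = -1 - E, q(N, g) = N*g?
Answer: 0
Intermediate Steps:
l(r) = √2*√r (l(r) = √(2*r) = √2*√r)
M = 0 (M = ((1*1)*5)*0 = (1*5)*0 = 5*0 = 0)
l(q(0, -5)) + M*o(-1) = √2*√(0*(-5)) + 0*(-1 - 1*(-1)) = √2*√0 + 0*(-1 + 1) = √2*0 + 0*0 = 0 + 0 = 0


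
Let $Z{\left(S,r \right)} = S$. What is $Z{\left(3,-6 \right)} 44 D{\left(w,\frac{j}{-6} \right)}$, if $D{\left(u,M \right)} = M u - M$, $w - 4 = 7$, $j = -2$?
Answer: $440$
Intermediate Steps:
$w = 11$ ($w = 4 + 7 = 11$)
$D{\left(u,M \right)} = - M + M u$
$Z{\left(3,-6 \right)} 44 D{\left(w,\frac{j}{-6} \right)} = 3 \cdot 44 - \frac{2}{-6} \left(-1 + 11\right) = 132 \left(-2\right) \left(- \frac{1}{6}\right) 10 = 132 \cdot \frac{1}{3} \cdot 10 = 132 \cdot \frac{10}{3} = 440$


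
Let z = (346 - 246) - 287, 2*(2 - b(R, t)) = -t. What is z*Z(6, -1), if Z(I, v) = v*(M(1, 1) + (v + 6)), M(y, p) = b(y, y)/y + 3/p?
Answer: 3927/2 ≈ 1963.5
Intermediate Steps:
b(R, t) = 2 + t/2 (b(R, t) = 2 - (-1)*t/2 = 2 + t/2)
z = -187 (z = 100 - 287 = -187)
M(y, p) = 3/p + (2 + y/2)/y (M(y, p) = (2 + y/2)/y + 3/p = 3/p + (2 + y/2)/y)
Z(I, v) = v*(23/2 + v) (Z(I, v) = v*((½ + 2/1 + 3/1) + (v + 6)) = v*((½ + 2*1 + 3*1) + (6 + v)) = v*((½ + 2 + 3) + (6 + v)) = v*(11/2 + (6 + v)) = v*(23/2 + v))
z*Z(6, -1) = -187*(-1)*(23 + 2*(-1))/2 = -187*(-1)*(23 - 2)/2 = -187*(-1)*21/2 = -187*(-21/2) = 3927/2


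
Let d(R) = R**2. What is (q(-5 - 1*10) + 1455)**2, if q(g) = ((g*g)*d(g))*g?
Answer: 574442726400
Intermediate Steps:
q(g) = g**5 (q(g) = ((g*g)*g**2)*g = (g**2*g**2)*g = g**4*g = g**5)
(q(-5 - 1*10) + 1455)**2 = ((-5 - 1*10)**5 + 1455)**2 = ((-5 - 10)**5 + 1455)**2 = ((-15)**5 + 1455)**2 = (-759375 + 1455)**2 = (-757920)**2 = 574442726400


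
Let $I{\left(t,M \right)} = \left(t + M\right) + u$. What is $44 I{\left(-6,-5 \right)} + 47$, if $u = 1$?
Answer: $-393$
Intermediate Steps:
$I{\left(t,M \right)} = 1 + M + t$ ($I{\left(t,M \right)} = \left(t + M\right) + 1 = \left(M + t\right) + 1 = 1 + M + t$)
$44 I{\left(-6,-5 \right)} + 47 = 44 \left(1 - 5 - 6\right) + 47 = 44 \left(-10\right) + 47 = -440 + 47 = -393$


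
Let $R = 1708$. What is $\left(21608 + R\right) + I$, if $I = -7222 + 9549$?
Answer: $25643$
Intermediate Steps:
$I = 2327$
$\left(21608 + R\right) + I = \left(21608 + 1708\right) + 2327 = 23316 + 2327 = 25643$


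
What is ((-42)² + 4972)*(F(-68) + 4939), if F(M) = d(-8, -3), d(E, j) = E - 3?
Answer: 33195008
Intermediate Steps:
d(E, j) = -3 + E
F(M) = -11 (F(M) = -3 - 8 = -11)
((-42)² + 4972)*(F(-68) + 4939) = ((-42)² + 4972)*(-11 + 4939) = (1764 + 4972)*4928 = 6736*4928 = 33195008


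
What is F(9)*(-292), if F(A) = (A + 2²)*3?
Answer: -11388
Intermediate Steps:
F(A) = 12 + 3*A (F(A) = (A + 4)*3 = (4 + A)*3 = 12 + 3*A)
F(9)*(-292) = (12 + 3*9)*(-292) = (12 + 27)*(-292) = 39*(-292) = -11388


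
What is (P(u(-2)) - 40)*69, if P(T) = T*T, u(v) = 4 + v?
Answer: -2484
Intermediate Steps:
P(T) = T²
(P(u(-2)) - 40)*69 = ((4 - 2)² - 40)*69 = (2² - 40)*69 = (4 - 40)*69 = -36*69 = -2484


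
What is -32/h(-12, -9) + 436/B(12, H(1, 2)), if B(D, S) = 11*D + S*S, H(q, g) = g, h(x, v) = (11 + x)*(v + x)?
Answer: 1201/714 ≈ 1.6821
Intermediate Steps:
B(D, S) = S² + 11*D (B(D, S) = 11*D + S² = S² + 11*D)
-32/h(-12, -9) + 436/B(12, H(1, 2)) = -32/((-12)² + 11*(-9) + 11*(-12) - 9*(-12)) + 436/(2² + 11*12) = -32/(144 - 99 - 132 + 108) + 436/(4 + 132) = -32/21 + 436/136 = -32*1/21 + 436*(1/136) = -32/21 + 109/34 = 1201/714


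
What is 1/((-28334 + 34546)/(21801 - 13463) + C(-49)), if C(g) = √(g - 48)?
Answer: 12948914/1695561653 - 17380561*I*√97/1695561653 ≈ 0.0076369 - 0.10096*I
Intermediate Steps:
C(g) = √(-48 + g)
1/((-28334 + 34546)/(21801 - 13463) + C(-49)) = 1/((-28334 + 34546)/(21801 - 13463) + √(-48 - 49)) = 1/(6212/8338 + √(-97)) = 1/(6212*(1/8338) + I*√97) = 1/(3106/4169 + I*√97)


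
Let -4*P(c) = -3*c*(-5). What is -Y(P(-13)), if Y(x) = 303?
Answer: -303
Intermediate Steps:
P(c) = -15*c/4 (P(c) = -(-3*c)*(-5)/4 = -15*c/4)
-Y(P(-13)) = -1*303 = -303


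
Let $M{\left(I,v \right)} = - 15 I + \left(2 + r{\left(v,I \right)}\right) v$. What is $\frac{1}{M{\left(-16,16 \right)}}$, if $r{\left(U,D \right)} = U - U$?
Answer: $\frac{1}{272} \approx 0.0036765$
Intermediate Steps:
$r{\left(U,D \right)} = 0$
$M{\left(I,v \right)} = - 15 I + 2 v$ ($M{\left(I,v \right)} = - 15 I + \left(2 + 0\right) v = - 15 I + 2 v$)
$\frac{1}{M{\left(-16,16 \right)}} = \frac{1}{\left(-15\right) \left(-16\right) + 2 \cdot 16} = \frac{1}{240 + 32} = \frac{1}{272}$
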